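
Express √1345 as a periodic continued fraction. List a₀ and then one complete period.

[36; 1, 2, 14, 2, 1, 72]

a₀ = ⌊√1345⌋ = 36.
With m₀=0, d₀=1 and mₖ₊₁ = dₖaₖ − mₖ, dₖ₊₁ = (n − mₖ₊₁²)/dₖ, aₖ₊₁ = ⌊(a₀+mₖ₊₁)/dₖ₊₁⌋:
  k=1: m=36, d=49, a=1
  k=2: m=13, d=24, a=2
  k=3: m=35, d=5, a=14
  k=4: m=35, d=24, a=2
  k=5: m=13, d=49, a=1
  k=6: m=36, d=1, a=72
d=1 and a=2a₀=72 at k=6, so the next step gives (m, d) = (36, 49) again — its k=1 value — and the period has length 6.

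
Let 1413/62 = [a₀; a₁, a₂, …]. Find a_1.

1

1413 = 22·62 + 49   →  a_0 = 22
62 = 1·49 + 13   →  a_1 = 1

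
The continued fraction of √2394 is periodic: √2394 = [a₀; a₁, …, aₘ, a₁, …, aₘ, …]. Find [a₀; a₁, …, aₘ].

[48; 1, 12, 1, 96]

a₀ = ⌊√2394⌋ = 48.
With m₀=0, d₀=1 and mₖ₊₁ = dₖaₖ − mₖ, dₖ₊₁ = (n − mₖ₊₁²)/dₖ, aₖ₊₁ = ⌊(a₀+mₖ₊₁)/dₖ₊₁⌋:
  k=1: m=48, d=90, a=1
  k=2: m=42, d=7, a=12
  k=3: m=42, d=90, a=1
  k=4: m=48, d=1, a=96
d=1 and a=2a₀=96 at k=4, so the next step gives (m, d) = (48, 90) again — its k=1 value — and the period has length 4.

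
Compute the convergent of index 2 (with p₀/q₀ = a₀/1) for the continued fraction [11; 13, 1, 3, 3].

155/14

Using pₖ = aₖpₖ₋₁ + pₖ₋₂, qₖ = aₖqₖ₋₁ + qₖ₋₂ (with p₋₁=1, p₋₂=0, q₋₁=0, q₋₂=1):
  k=0: a=11, p=11, q=1
  k=1: a=13, p=144, q=13
  k=2: a=1, p=155, q=14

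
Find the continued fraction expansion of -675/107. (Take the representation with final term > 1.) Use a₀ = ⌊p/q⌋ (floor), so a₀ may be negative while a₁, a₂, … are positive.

-675 = -7*107 + 74
107 = 1*74 + 33
74 = 2*33 + 8
33 = 4*8 + 1
8 = 8*1 + 0  (stop)
So -675/107 = [-7; 1, 2, 4, 8].

[-7; 1, 2, 4, 8]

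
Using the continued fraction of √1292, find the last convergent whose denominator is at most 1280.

45901/1277

√1292 = [35; 1, 16, 1, 70, …] (period length 4).
Convergents:
  p_0/q_0 = 35/1
  p_1/q_1 = 36/1
  p_2/q_2 = 611/17
  p_3/q_3 = 647/18
  p_4/q_4 = 45901/1277
  p_5/q_5 = 46548/1295
q_4 = 1277 ≤ 1280 < 1295 = q_5, so the answer is 45901/1277.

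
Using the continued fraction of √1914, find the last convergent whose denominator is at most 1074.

45893/1049

√1914 = [43; 1, 2, 1, 86, …] (period length 4).
Convergents:
  p_0/q_0 = 43/1
  p_1/q_1 = 44/1
  p_2/q_2 = 131/3
  p_3/q_3 = 175/4
  p_4/q_4 = 15181/347
  p_5/q_5 = 15356/351
  p_6/q_6 = 45893/1049
  p_7/q_7 = 61249/1400
q_6 = 1049 ≤ 1074 < 1400 = q_7, so the answer is 45893/1049.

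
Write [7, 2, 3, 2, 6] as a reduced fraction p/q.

766/103

Using pₖ = aₖpₖ₋₁ + pₖ₋₂ and qₖ = aₖqₖ₋₁ + qₖ₋₂:
  k=0: a=7, p=7, q=1
  k=1: a=2, p=15, q=2
  k=2: a=3, p=52, q=7
  k=3: a=2, p=119, q=16
  k=4: a=6, p=766, q=103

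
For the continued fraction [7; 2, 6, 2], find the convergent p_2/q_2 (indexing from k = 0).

Using pₖ = aₖpₖ₋₁ + pₖ₋₂, qₖ = aₖqₖ₋₁ + qₖ₋₂ (with p₋₁=1, p₋₂=0, q₋₁=0, q₋₂=1):
  k=0: a=7, p=7, q=1
  k=1: a=2, p=15, q=2
  k=2: a=6, p=97, q=13

97/13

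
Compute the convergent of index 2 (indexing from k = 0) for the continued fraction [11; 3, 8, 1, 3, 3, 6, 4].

283/25

Using pₖ = aₖpₖ₋₁ + pₖ₋₂, qₖ = aₖqₖ₋₁ + qₖ₋₂ (with p₋₁=1, p₋₂=0, q₋₁=0, q₋₂=1):
  k=0: a=11, p=11, q=1
  k=1: a=3, p=34, q=3
  k=2: a=8, p=283, q=25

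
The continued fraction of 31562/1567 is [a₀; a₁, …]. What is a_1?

31562 = 20·1567 + 222   →  a_0 = 20
1567 = 7·222 + 13   →  a_1 = 7

7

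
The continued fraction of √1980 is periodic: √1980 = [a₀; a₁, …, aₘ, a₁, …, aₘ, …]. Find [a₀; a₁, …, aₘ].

[44; 2, 88]

a₀ = ⌊√1980⌋ = 44.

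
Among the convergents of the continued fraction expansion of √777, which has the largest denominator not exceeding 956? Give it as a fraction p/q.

12460/447

√777 = [27; 1, 6, 1, 54, …] (period length 4).
Convergents:
  p_0/q_0 = 27/1
  p_1/q_1 = 28/1
  p_2/q_2 = 195/7
  p_3/q_3 = 223/8
  p_4/q_4 = 12237/439
  p_5/q_5 = 12460/447
  p_6/q_6 = 86997/3121
q_5 = 447 ≤ 956 < 3121 = q_6, so the answer is 12460/447.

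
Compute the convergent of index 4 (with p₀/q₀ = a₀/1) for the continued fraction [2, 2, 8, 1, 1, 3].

89/36

Using pₖ = aₖpₖ₋₁ + pₖ₋₂, qₖ = aₖqₖ₋₁ + qₖ₋₂ (with p₋₁=1, p₋₂=0, q₋₁=0, q₋₂=1):
  k=0: a=2, p=2, q=1
  k=1: a=2, p=5, q=2
  k=2: a=8, p=42, q=17
  k=3: a=1, p=47, q=19
  k=4: a=1, p=89, q=36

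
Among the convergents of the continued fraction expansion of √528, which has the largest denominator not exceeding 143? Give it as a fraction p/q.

1057/46

√528 = [22; 1, 44, …] (period length 2).
Convergents:
  p_0/q_0 = 22/1
  p_1/q_1 = 23/1
  p_2/q_2 = 1034/45
  p_3/q_3 = 1057/46
  p_4/q_4 = 47542/2069
q_3 = 46 ≤ 143 < 2069 = q_4, so the answer is 1057/46.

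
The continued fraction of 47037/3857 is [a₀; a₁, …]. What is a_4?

47037 = 12·3857 + 753   →  a_0 = 12
3857 = 5·753 + 92   →  a_1 = 5
753 = 8·92 + 17   →  a_2 = 8
92 = 5·17 + 7   →  a_3 = 5
17 = 2·7 + 3   →  a_4 = 2

2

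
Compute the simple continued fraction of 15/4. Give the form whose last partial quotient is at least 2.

[3; 1, 3]

15 = 3*4 + 3
4 = 1*3 + 1
3 = 3*1 + 0  (stop)
So 15/4 = [3; 1, 3].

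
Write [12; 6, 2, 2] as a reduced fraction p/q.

389/32

Fold from the inside: start with 2/1.
  2 + 1/2 = 5/2
  6 + 2/5 = 32/5
  12 + 5/32 = 389/32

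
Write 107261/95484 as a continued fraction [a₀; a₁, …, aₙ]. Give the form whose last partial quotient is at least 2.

[1; 8, 9, 3, 2, 9, 9, 2]

107261 = 1·95484 + 11777
95484 = 8·11777 + 1268
11777 = 9·1268 + 365
1268 = 3·365 + 173
365 = 2·173 + 19
173 = 9·19 + 2
19 = 9·2 + 1
2 = 2·1 + 0  (stop)
So 107261/95484 = [1; 8, 9, 3, 2, 9, 9, 2].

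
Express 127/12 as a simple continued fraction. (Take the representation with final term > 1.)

127 = 10·12 + 7
12 = 1·7 + 5
7 = 1·5 + 2
5 = 2·2 + 1
2 = 2·1 + 0  (stop)
So 127/12 = [10; 1, 1, 2, 2].

[10; 1, 1, 2, 2]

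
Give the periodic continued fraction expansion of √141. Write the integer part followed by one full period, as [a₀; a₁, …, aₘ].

[11; 1, 6, 1, 22]

a₀ = ⌊√141⌋ = 11.
With m₀=0, d₀=1 and mₖ₊₁ = dₖaₖ − mₖ, dₖ₊₁ = (n − mₖ₊₁²)/dₖ, aₖ₊₁ = ⌊(a₀+mₖ₊₁)/dₖ₊₁⌋:
  k=1: m=11, d=20, a=1
  k=2: m=9, d=3, a=6
  k=3: m=9, d=20, a=1
  k=4: m=11, d=1, a=22
d=1 and a=2a₀=22 at k=4, so the next step gives (m, d) = (11, 20) again — its k=1 value — and the period has length 4.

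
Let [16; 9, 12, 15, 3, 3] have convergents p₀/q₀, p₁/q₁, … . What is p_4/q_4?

81211/5041

Using pₖ = aₖpₖ₋₁ + pₖ₋₂, qₖ = aₖqₖ₋₁ + qₖ₋₂ (with p₋₁=1, p₋₂=0, q₋₁=0, q₋₂=1):
  k=0: a=16, p=16, q=1
  k=1: a=9, p=145, q=9
  k=2: a=12, p=1756, q=109
  k=3: a=15, p=26485, q=1644
  k=4: a=3, p=81211, q=5041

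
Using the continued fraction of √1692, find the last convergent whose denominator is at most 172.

4607/112

√1692 = [41; 7, 2, 7, 82, …] (period length 4).
Convergents:
  p_0/q_0 = 41/1
  p_1/q_1 = 288/7
  p_2/q_2 = 617/15
  p_3/q_3 = 4607/112
  p_4/q_4 = 378391/9199
q_3 = 112 ≤ 172 < 9199 = q_4, so the answer is 4607/112.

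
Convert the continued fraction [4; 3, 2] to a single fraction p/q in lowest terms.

Fold from the inside: start with 2/1.
  3 + 1/2 = 7/2
  4 + 2/7 = 30/7

30/7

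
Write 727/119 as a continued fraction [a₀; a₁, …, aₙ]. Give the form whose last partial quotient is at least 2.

[6; 9, 6, 2]

727 = 6×119 + 13
119 = 9×13 + 2
13 = 6×2 + 1
2 = 2×1 + 0  (stop)
So 727/119 = [6; 9, 6, 2].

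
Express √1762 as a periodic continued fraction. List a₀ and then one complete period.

a₀ = ⌊√1762⌋ = 41.

[41; 1, 40, 1, 82]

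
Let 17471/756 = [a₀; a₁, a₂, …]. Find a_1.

17471 = 23·756 + 83   →  a_0 = 23
756 = 9·83 + 9   →  a_1 = 9

9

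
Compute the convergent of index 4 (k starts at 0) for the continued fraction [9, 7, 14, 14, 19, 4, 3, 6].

Using pₖ = aₖpₖ₋₁ + pₖ₋₂, qₖ = aₖqₖ₋₁ + qₖ₋₂ (with p₋₁=1, p₋₂=0, q₋₁=0, q₋₂=1):
  k=0: a=9, p=9, q=1
  k=1: a=7, p=64, q=7
  k=2: a=14, p=905, q=99
  k=3: a=14, p=12734, q=1393
  k=4: a=19, p=242851, q=26566

242851/26566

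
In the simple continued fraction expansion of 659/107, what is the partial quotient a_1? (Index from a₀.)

659 = 6·107 + 17   →  a_0 = 6
107 = 6·17 + 5   →  a_1 = 6

6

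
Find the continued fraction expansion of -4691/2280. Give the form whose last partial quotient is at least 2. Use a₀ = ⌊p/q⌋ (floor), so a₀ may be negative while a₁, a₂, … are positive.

-4691 = -3·2280 + 2149
2280 = 1·2149 + 131
2149 = 16·131 + 53
131 = 2·53 + 25
53 = 2·25 + 3
25 = 8·3 + 1
3 = 3·1 + 0  (stop)
So -4691/2280 = [-3; 1, 16, 2, 2, 8, 3].

[-3; 1, 16, 2, 2, 8, 3]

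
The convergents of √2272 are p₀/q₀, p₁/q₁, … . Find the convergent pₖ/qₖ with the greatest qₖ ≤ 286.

13537/284

√2272 = [47; 1, 1, 1, 94, …] (period length 4).
Convergents:
  p_0/q_0 = 47/1
  p_1/q_1 = 48/1
  p_2/q_2 = 95/2
  p_3/q_3 = 143/3
  p_4/q_4 = 13537/284
  p_5/q_5 = 13680/287
q_4 = 284 ≤ 286 < 287 = q_5, so the answer is 13537/284.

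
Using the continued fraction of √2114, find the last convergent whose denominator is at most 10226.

√2114 = [45; 1, 44, 1, 90, …] (period length 4).
Convergents:
  p_0/q_0 = 45/1
  p_1/q_1 = 46/1
  p_2/q_2 = 2069/45
  p_3/q_3 = 2115/46
  p_4/q_4 = 192419/4185
  p_5/q_5 = 194534/4231
  p_6/q_6 = 8751915/190349
q_5 = 4231 ≤ 10226 < 190349 = q_6, so the answer is 194534/4231.

194534/4231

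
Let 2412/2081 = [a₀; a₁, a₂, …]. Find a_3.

2

2412 = 1·2081 + 331   →  a_0 = 1
2081 = 6·331 + 95   →  a_1 = 6
331 = 3·95 + 46   →  a_2 = 3
95 = 2·46 + 3   →  a_3 = 2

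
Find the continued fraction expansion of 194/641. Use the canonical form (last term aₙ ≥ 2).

194 = 0·641 + 194
641 = 3·194 + 59
194 = 3·59 + 17
59 = 3·17 + 8
17 = 2·8 + 1
8 = 8·1 + 0  (stop)
So 194/641 = [0; 3, 3, 3, 2, 8].

[0; 3, 3, 3, 2, 8]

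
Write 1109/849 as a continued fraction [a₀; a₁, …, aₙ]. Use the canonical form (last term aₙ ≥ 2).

1109 = 1·849 + 260
849 = 3·260 + 69
260 = 3·69 + 53
69 = 1·53 + 16
53 = 3·16 + 5
16 = 3·5 + 1
5 = 5·1 + 0  (stop)
So 1109/849 = [1; 3, 3, 1, 3, 3, 5].

[1; 3, 3, 1, 3, 3, 5]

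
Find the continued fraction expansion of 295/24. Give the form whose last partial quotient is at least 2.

295 = 12*24 + 7
24 = 3*7 + 3
7 = 2*3 + 1
3 = 3*1 + 0  (stop)
So 295/24 = [12; 3, 2, 3].

[12; 3, 2, 3]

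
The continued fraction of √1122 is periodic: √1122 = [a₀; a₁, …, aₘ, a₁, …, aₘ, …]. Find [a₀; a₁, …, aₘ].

[33; 2, 66]

a₀ = ⌊√1122⌋ = 33.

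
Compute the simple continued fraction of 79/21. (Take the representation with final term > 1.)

[3; 1, 3, 5]

79 = 3*21 + 16
21 = 1*16 + 5
16 = 3*5 + 1
5 = 5*1 + 0  (stop)
So 79/21 = [3; 1, 3, 5].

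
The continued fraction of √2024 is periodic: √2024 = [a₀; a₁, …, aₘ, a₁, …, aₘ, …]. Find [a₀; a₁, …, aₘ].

a₀ = ⌊√2024⌋ = 44.
With m₀=0, d₀=1 and mₖ₊₁ = dₖaₖ − mₖ, dₖ₊₁ = (n − mₖ₊₁²)/dₖ, aₖ₊₁ = ⌊(a₀+mₖ₊₁)/dₖ₊₁⌋:
  k=1: m=44, d=88, a=1
  k=2: m=44, d=1, a=88
d=1 and a=2a₀=88 at k=2, so the next step gives (m, d) = (44, 88) again — its k=1 value — and the period has length 2.

[44; 1, 88]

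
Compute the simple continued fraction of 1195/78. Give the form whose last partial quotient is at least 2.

[15; 3, 8, 3]

1195 = 15·78 + 25
78 = 3·25 + 3
25 = 8·3 + 1
3 = 3·1 + 0  (stop)
So 1195/78 = [15; 3, 8, 3].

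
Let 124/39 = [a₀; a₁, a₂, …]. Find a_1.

5

124 = 3·39 + 7   →  a_0 = 3
39 = 5·7 + 4   →  a_1 = 5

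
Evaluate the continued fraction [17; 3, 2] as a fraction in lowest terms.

121/7

Using pₖ = aₖpₖ₋₁ + pₖ₋₂ and qₖ = aₖqₖ₋₁ + qₖ₋₂:
  k=0: a=17, p=17, q=1
  k=1: a=3, p=52, q=3
  k=2: a=2, p=121, q=7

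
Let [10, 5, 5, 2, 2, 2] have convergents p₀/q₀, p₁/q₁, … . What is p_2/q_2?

Using pₖ = aₖpₖ₋₁ + pₖ₋₂, qₖ = aₖqₖ₋₁ + qₖ₋₂ (with p₋₁=1, p₋₂=0, q₋₁=0, q₋₂=1):
  k=0: a=10, p=10, q=1
  k=1: a=5, p=51, q=5
  k=2: a=5, p=265, q=26

265/26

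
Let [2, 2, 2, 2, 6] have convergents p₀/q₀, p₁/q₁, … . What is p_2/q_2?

12/5

Using pₖ = aₖpₖ₋₁ + pₖ₋₂, qₖ = aₖqₖ₋₁ + qₖ₋₂ (with p₋₁=1, p₋₂=0, q₋₁=0, q₋₂=1):
  k=0: a=2, p=2, q=1
  k=1: a=2, p=5, q=2
  k=2: a=2, p=12, q=5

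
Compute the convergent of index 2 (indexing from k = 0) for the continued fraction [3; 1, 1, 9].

Using pₖ = aₖpₖ₋₁ + pₖ₋₂, qₖ = aₖqₖ₋₁ + qₖ₋₂ (with p₋₁=1, p₋₂=0, q₋₁=0, q₋₂=1):
  k=0: a=3, p=3, q=1
  k=1: a=1, p=4, q=1
  k=2: a=1, p=7, q=2

7/2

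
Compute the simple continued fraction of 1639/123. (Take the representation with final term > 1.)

[13; 3, 13, 3]

1639 = 13·123 + 40
123 = 3·40 + 3
40 = 13·3 + 1
3 = 3·1 + 0  (stop)
So 1639/123 = [13; 3, 13, 3].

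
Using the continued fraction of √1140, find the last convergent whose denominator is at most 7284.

164734/4879

√1140 = [33; 1, 3, 4, 3, 1, 66, …] (period length 6).
Convergents:
  p_0/q_0 = 33/1
  p_1/q_1 = 34/1
  p_2/q_2 = 135/4
  p_3/q_3 = 574/17
  p_4/q_4 = 1857/55
  p_5/q_5 = 2431/72
  p_6/q_6 = 162303/4807
  p_7/q_7 = 164734/4879
  p_8/q_8 = 656505/19444
q_7 = 4879 ≤ 7284 < 19444 = q_8, so the answer is 164734/4879.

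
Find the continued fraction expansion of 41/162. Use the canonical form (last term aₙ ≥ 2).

[0; 3, 1, 19, 2]

41 = 0×162 + 41
162 = 3×41 + 39
41 = 1×39 + 2
39 = 19×2 + 1
2 = 2×1 + 0  (stop)
So 41/162 = [0; 3, 1, 19, 2].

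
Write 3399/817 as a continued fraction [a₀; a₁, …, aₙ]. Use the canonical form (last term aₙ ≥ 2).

[4; 6, 4, 4, 2, 3]

3399 = 4×817 + 131
817 = 6×131 + 31
131 = 4×31 + 7
31 = 4×7 + 3
7 = 2×3 + 1
3 = 3×1 + 0  (stop)
So 3399/817 = [4; 6, 4, 4, 2, 3].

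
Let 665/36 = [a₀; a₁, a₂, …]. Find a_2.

665 = 18·36 + 17   →  a_0 = 18
36 = 2·17 + 2   →  a_1 = 2
17 = 8·2 + 1   →  a_2 = 8

8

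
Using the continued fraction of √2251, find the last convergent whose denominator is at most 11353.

182330/3843

√2251 = [47; 2, 4, 47, 4, 2, 94, …] (period length 6).
Convergents:
  p_0/q_0 = 47/1
  p_1/q_1 = 95/2
  p_2/q_2 = 427/9
  p_3/q_3 = 20164/425
  p_4/q_4 = 81083/1709
  p_5/q_5 = 182330/3843
  p_6/q_6 = 17220103/362951
q_5 = 3843 ≤ 11353 < 362951 = q_6, so the answer is 182330/3843.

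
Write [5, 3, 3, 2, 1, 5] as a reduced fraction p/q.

Using pₖ = aₖpₖ₋₁ + pₖ₋₂ and qₖ = aₖqₖ₋₁ + qₖ₋₂:
  k=0: a=5, p=5, q=1
  k=1: a=3, p=16, q=3
  k=2: a=3, p=53, q=10
  k=3: a=2, p=122, q=23
  k=4: a=1, p=175, q=33
  k=5: a=5, p=997, q=188

997/188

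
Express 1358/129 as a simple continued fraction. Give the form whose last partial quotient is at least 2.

1358 = 10*129 + 68
129 = 1*68 + 61
68 = 1*61 + 7
61 = 8*7 + 5
7 = 1*5 + 2
5 = 2*2 + 1
2 = 2*1 + 0  (stop)
So 1358/129 = [10; 1, 1, 8, 1, 2, 2].

[10; 1, 1, 8, 1, 2, 2]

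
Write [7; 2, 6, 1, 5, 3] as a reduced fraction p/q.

Fold from the inside: start with 3/1.
  5 + 1/3 = 16/3
  1 + 3/16 = 19/16
  6 + 16/19 = 130/19
  2 + 19/130 = 279/130
  7 + 130/279 = 2083/279

2083/279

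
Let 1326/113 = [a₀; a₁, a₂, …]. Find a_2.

1326 = 11·113 + 83   →  a_0 = 11
113 = 1·83 + 30   →  a_1 = 1
83 = 2·30 + 23   →  a_2 = 2

2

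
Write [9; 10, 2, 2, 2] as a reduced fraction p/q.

1137/125

Using pₖ = aₖpₖ₋₁ + pₖ₋₂ and qₖ = aₖqₖ₋₁ + qₖ₋₂:
  k=0: a=9, p=9, q=1
  k=1: a=10, p=91, q=10
  k=2: a=2, p=191, q=21
  k=3: a=2, p=473, q=52
  k=4: a=2, p=1137, q=125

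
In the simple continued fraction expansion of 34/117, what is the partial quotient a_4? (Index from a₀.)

1

34 = 0·117 + 34   →  a_0 = 0
117 = 3·34 + 15   →  a_1 = 3
34 = 2·15 + 4   →  a_2 = 2
15 = 3·4 + 3   →  a_3 = 3
4 = 1·3 + 1   →  a_4 = 1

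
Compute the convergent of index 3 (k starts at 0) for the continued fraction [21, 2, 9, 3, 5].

1267/59

Using pₖ = aₖpₖ₋₁ + pₖ₋₂, qₖ = aₖqₖ₋₁ + qₖ₋₂ (with p₋₁=1, p₋₂=0, q₋₁=0, q₋₂=1):
  k=0: a=21, p=21, q=1
  k=1: a=2, p=43, q=2
  k=2: a=9, p=408, q=19
  k=3: a=3, p=1267, q=59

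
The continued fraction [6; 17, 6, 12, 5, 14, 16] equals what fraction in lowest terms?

Using pₖ = aₖpₖ₋₁ + pₖ₋₂ and qₖ = aₖqₖ₋₁ + qₖ₋₂:
  k=0: a=6, p=6, q=1
  k=1: a=17, p=103, q=17
  k=2: a=6, p=624, q=103
  k=3: a=12, p=7591, q=1253
  k=4: a=5, p=38579, q=6368
  k=5: a=14, p=547697, q=90405
  k=6: a=16, p=8801731, q=1452848

8801731/1452848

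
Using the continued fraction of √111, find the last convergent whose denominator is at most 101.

√111 = [10; 1, 1, 6, 1, 1, 20, …] (period length 6).
Convergents:
  p_0/q_0 = 10/1
  p_1/q_1 = 11/1
  p_2/q_2 = 21/2
  p_3/q_3 = 137/13
  p_4/q_4 = 158/15
  p_5/q_5 = 295/28
  p_6/q_6 = 6058/575
q_5 = 28 ≤ 101 < 575 = q_6, so the answer is 295/28.

295/28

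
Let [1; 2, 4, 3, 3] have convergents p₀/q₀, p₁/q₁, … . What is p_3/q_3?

42/29

Using pₖ = aₖpₖ₋₁ + pₖ₋₂, qₖ = aₖqₖ₋₁ + qₖ₋₂ (with p₋₁=1, p₋₂=0, q₋₁=0, q₋₂=1):
  k=0: a=1, p=1, q=1
  k=1: a=2, p=3, q=2
  k=2: a=4, p=13, q=9
  k=3: a=3, p=42, q=29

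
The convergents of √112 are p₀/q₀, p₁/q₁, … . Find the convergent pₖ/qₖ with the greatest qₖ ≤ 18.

√112 = [10; 1, 1, 2, 1, 1, 20, …] (period length 6).
Convergents:
  p_0/q_0 = 10/1
  p_1/q_1 = 11/1
  p_2/q_2 = 21/2
  p_3/q_3 = 53/5
  p_4/q_4 = 74/7
  p_5/q_5 = 127/12
  p_6/q_6 = 2614/247
q_5 = 12 ≤ 18 < 247 = q_6, so the answer is 127/12.

127/12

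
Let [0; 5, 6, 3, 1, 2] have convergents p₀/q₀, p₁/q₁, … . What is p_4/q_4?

Using pₖ = aₖpₖ₋₁ + pₖ₋₂, qₖ = aₖqₖ₋₁ + qₖ₋₂ (with p₋₁=1, p₋₂=0, q₋₁=0, q₋₂=1):
  k=0: a=0, p=0, q=1
  k=1: a=5, p=1, q=5
  k=2: a=6, p=6, q=31
  k=3: a=3, p=19, q=98
  k=4: a=1, p=25, q=129

25/129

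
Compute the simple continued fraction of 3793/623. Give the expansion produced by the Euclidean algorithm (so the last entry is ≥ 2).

3793 = 6*623 + 55
623 = 11*55 + 18
55 = 3*18 + 1
18 = 18*1 + 0  (stop)
So 3793/623 = [6; 11, 3, 18].

[6; 11, 3, 18]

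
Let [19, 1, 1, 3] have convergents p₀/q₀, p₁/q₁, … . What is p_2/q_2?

39/2

Using pₖ = aₖpₖ₋₁ + pₖ₋₂, qₖ = aₖqₖ₋₁ + qₖ₋₂ (with p₋₁=1, p₋₂=0, q₋₁=0, q₋₂=1):
  k=0: a=19, p=19, q=1
  k=1: a=1, p=20, q=1
  k=2: a=1, p=39, q=2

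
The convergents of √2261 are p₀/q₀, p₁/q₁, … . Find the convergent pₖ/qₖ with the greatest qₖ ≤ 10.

428/9

√2261 = [47; 1, 1, 4, 1, 1, 94, …] (period length 6).
Convergents:
  p_0/q_0 = 47/1
  p_1/q_1 = 48/1
  p_2/q_2 = 95/2
  p_3/q_3 = 428/9
  p_4/q_4 = 523/11
q_3 = 9 ≤ 10 < 11 = q_4, so the answer is 428/9.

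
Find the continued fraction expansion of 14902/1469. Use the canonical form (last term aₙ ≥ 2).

[10; 6, 1, 13, 7, 2]

14902 = 10×1469 + 212
1469 = 6×212 + 197
212 = 1×197 + 15
197 = 13×15 + 2
15 = 7×2 + 1
2 = 2×1 + 0  (stop)
So 14902/1469 = [10; 6, 1, 13, 7, 2].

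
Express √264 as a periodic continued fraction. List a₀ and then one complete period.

[16; 4, 32]

a₀ = ⌊√264⌋ = 16.
With m₀=0, d₀=1 and mₖ₊₁ = dₖaₖ − mₖ, dₖ₊₁ = (n − mₖ₊₁²)/dₖ, aₖ₊₁ = ⌊(a₀+mₖ₊₁)/dₖ₊₁⌋:
  k=1: m=16, d=8, a=4
  k=2: m=16, d=1, a=32
d=1 and a=2a₀=32 at k=2, so the next step gives (m, d) = (16, 8) again — its k=1 value — and the period has length 2.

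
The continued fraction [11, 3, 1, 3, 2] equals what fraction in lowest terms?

Fold from the inside: start with 2/1.
  3 + 1/2 = 7/2
  1 + 2/7 = 9/7
  3 + 7/9 = 34/9
  11 + 9/34 = 383/34

383/34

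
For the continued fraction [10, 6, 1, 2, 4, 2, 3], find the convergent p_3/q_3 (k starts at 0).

203/20

Using pₖ = aₖpₖ₋₁ + pₖ₋₂, qₖ = aₖqₖ₋₁ + qₖ₋₂ (with p₋₁=1, p₋₂=0, q₋₁=0, q₋₂=1):
  k=0: a=10, p=10, q=1
  k=1: a=6, p=61, q=6
  k=2: a=1, p=71, q=7
  k=3: a=2, p=203, q=20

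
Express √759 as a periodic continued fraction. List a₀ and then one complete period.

[27; 1, 1, 4, 1, 1, 54]

a₀ = ⌊√759⌋ = 27.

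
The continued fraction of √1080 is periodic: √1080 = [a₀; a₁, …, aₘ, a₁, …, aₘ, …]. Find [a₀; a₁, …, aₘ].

a₀ = ⌊√1080⌋ = 32.
With m₀=0, d₀=1 and mₖ₊₁ = dₖaₖ − mₖ, dₖ₊₁ = (n − mₖ₊₁²)/dₖ, aₖ₊₁ = ⌊(a₀+mₖ₊₁)/dₖ₊₁⌋:
  k=1: m=32, d=56, a=1
  k=2: m=24, d=9, a=6
  k=3: m=30, d=20, a=3
  k=4: m=30, d=9, a=6
  k=5: m=24, d=56, a=1
  k=6: m=32, d=1, a=64
d=1 and a=2a₀=64 at k=6, so the next step gives (m, d) = (32, 56) again — its k=1 value — and the period has length 6.

[32; 1, 6, 3, 6, 1, 64]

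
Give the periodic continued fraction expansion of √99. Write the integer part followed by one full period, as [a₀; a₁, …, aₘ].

[9; 1, 18]

a₀ = ⌊√99⌋ = 9.
With m₀=0, d₀=1 and mₖ₊₁ = dₖaₖ − mₖ, dₖ₊₁ = (n − mₖ₊₁²)/dₖ, aₖ₊₁ = ⌊(a₀+mₖ₊₁)/dₖ₊₁⌋:
  k=1: m=9, d=18, a=1
  k=2: m=9, d=1, a=18
d=1 and a=2a₀=18 at k=2, so the next step gives (m, d) = (9, 18) again — its k=1 value — and the period has length 2.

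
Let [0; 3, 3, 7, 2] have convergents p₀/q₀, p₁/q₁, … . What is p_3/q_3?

Using pₖ = aₖpₖ₋₁ + pₖ₋₂, qₖ = aₖqₖ₋₁ + qₖ₋₂ (with p₋₁=1, p₋₂=0, q₋₁=0, q₋₂=1):
  k=0: a=0, p=0, q=1
  k=1: a=3, p=1, q=3
  k=2: a=3, p=3, q=10
  k=3: a=7, p=22, q=73

22/73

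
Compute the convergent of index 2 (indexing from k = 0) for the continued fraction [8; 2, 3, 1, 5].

59/7

Using pₖ = aₖpₖ₋₁ + pₖ₋₂, qₖ = aₖqₖ₋₁ + qₖ₋₂ (with p₋₁=1, p₋₂=0, q₋₁=0, q₋₂=1):
  k=0: a=8, p=8, q=1
  k=1: a=2, p=17, q=2
  k=2: a=3, p=59, q=7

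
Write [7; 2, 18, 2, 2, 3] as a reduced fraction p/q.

4814/643

Fold from the inside: start with 3/1.
  2 + 1/3 = 7/3
  2 + 3/7 = 17/7
  18 + 7/17 = 313/17
  2 + 17/313 = 643/313
  7 + 313/643 = 4814/643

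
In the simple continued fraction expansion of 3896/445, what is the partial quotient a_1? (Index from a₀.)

3896 = 8·445 + 336   →  a_0 = 8
445 = 1·336 + 109   →  a_1 = 1

1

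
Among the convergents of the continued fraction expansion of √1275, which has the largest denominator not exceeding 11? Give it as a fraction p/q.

√1275 = [35; 1, 2, 2, 2, 2, 2, 1, 70, …] (period length 8).
Convergents:
  p_0/q_0 = 35/1
  p_1/q_1 = 36/1
  p_2/q_2 = 107/3
  p_3/q_3 = 250/7
  p_4/q_4 = 607/17
q_3 = 7 ≤ 11 < 17 = q_4, so the answer is 250/7.

250/7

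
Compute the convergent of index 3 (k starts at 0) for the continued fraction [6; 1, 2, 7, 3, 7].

147/22

Using pₖ = aₖpₖ₋₁ + pₖ₋₂, qₖ = aₖqₖ₋₁ + qₖ₋₂ (with p₋₁=1, p₋₂=0, q₋₁=0, q₋₂=1):
  k=0: a=6, p=6, q=1
  k=1: a=1, p=7, q=1
  k=2: a=2, p=20, q=3
  k=3: a=7, p=147, q=22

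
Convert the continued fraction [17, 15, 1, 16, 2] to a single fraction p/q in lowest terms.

Using pₖ = aₖpₖ₋₁ + pₖ₋₂ and qₖ = aₖqₖ₋₁ + qₖ₋₂:
  k=0: a=17, p=17, q=1
  k=1: a=15, p=256, q=15
  k=2: a=1, p=273, q=16
  k=3: a=16, p=4624, q=271
  k=4: a=2, p=9521, q=558

9521/558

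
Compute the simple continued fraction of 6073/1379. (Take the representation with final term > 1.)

[4; 2, 2, 9, 1, 4, 2, 2]

6073 = 4*1379 + 557
1379 = 2*557 + 265
557 = 2*265 + 27
265 = 9*27 + 22
27 = 1*22 + 5
22 = 4*5 + 2
5 = 2*2 + 1
2 = 2*1 + 0  (stop)
So 6073/1379 = [4; 2, 2, 9, 1, 4, 2, 2].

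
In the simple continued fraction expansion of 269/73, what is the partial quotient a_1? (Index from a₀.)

1

269 = 3·73 + 50   →  a_0 = 3
73 = 1·50 + 23   →  a_1 = 1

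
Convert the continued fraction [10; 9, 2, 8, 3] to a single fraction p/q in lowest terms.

Fold from the inside: start with 3/1.
  8 + 1/3 = 25/3
  2 + 3/25 = 53/25
  9 + 25/53 = 502/53
  10 + 53/502 = 5073/502

5073/502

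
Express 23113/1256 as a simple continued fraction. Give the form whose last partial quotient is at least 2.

[18; 2, 2, 18, 1, 12]

23113 = 18·1256 + 505
1256 = 2·505 + 246
505 = 2·246 + 13
246 = 18·13 + 12
13 = 1·12 + 1
12 = 12·1 + 0  (stop)
So 23113/1256 = [18; 2, 2, 18, 1, 12].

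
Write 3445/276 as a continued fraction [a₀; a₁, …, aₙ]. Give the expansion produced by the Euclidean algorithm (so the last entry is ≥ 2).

[12; 2, 13, 3, 3]

3445 = 12×276 + 133
276 = 2×133 + 10
133 = 13×10 + 3
10 = 3×3 + 1
3 = 3×1 + 0  (stop)
So 3445/276 = [12; 2, 13, 3, 3].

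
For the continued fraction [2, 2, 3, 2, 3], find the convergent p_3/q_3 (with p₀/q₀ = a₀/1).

39/16

Using pₖ = aₖpₖ₋₁ + pₖ₋₂, qₖ = aₖqₖ₋₁ + qₖ₋₂ (with p₋₁=1, p₋₂=0, q₋₁=0, q₋₂=1):
  k=0: a=2, p=2, q=1
  k=1: a=2, p=5, q=2
  k=2: a=3, p=17, q=7
  k=3: a=2, p=39, q=16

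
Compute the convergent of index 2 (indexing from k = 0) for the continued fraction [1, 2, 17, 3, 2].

52/35

Using pₖ = aₖpₖ₋₁ + pₖ₋₂, qₖ = aₖqₖ₋₁ + qₖ₋₂ (with p₋₁=1, p₋₂=0, q₋₁=0, q₋₂=1):
  k=0: a=1, p=1, q=1
  k=1: a=2, p=3, q=2
  k=2: a=17, p=52, q=35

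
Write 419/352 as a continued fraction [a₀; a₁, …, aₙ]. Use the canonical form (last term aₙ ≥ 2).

[1; 5, 3, 1, 16]

419 = 1*352 + 67
352 = 5*67 + 17
67 = 3*17 + 16
17 = 1*16 + 1
16 = 16*1 + 0  (stop)
So 419/352 = [1; 5, 3, 1, 16].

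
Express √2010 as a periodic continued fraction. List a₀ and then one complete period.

a₀ = ⌊√2010⌋ = 44.
With m₀=0, d₀=1 and mₖ₊₁ = dₖaₖ − mₖ, dₖ₊₁ = (n − mₖ₊₁²)/dₖ, aₖ₊₁ = ⌊(a₀+mₖ₊₁)/dₖ₊₁⌋:
  k=1: m=44, d=74, a=1
  k=2: m=30, d=15, a=4
  k=3: m=30, d=74, a=1
  k=4: m=44, d=1, a=88
d=1 and a=2a₀=88 at k=4, so the next step gives (m, d) = (44, 74) again — its k=1 value — and the period has length 4.

[44; 1, 4, 1, 88]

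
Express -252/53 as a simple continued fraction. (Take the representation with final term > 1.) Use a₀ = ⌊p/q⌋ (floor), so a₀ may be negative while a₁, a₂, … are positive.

-252 = -5·53 + 13
53 = 4·13 + 1
13 = 13·1 + 0  (stop)
So -252/53 = [-5; 4, 13].

[-5; 4, 13]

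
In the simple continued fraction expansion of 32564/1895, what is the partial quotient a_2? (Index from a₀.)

32564 = 17·1895 + 349   →  a_0 = 17
1895 = 5·349 + 150   →  a_1 = 5
349 = 2·150 + 49   →  a_2 = 2

2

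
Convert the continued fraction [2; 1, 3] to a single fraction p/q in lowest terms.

Fold from the inside: start with 3/1.
  1 + 1/3 = 4/3
  2 + 3/4 = 11/4

11/4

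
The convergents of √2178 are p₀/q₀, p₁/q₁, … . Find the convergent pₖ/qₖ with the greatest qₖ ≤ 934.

19601/420

√2178 = [46; 1, 2, 46, 2, 1, 92, …] (period length 6).
Convergents:
  p_0/q_0 = 46/1
  p_1/q_1 = 47/1
  p_2/q_2 = 140/3
  p_3/q_3 = 6487/139
  p_4/q_4 = 13114/281
  p_5/q_5 = 19601/420
  p_6/q_6 = 1816406/38921
q_5 = 420 ≤ 934 < 38921 = q_6, so the answer is 19601/420.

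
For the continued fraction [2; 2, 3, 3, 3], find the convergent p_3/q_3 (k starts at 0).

Using pₖ = aₖpₖ₋₁ + pₖ₋₂, qₖ = aₖqₖ₋₁ + qₖ₋₂ (with p₋₁=1, p₋₂=0, q₋₁=0, q₋₂=1):
  k=0: a=2, p=2, q=1
  k=1: a=2, p=5, q=2
  k=2: a=3, p=17, q=7
  k=3: a=3, p=56, q=23

56/23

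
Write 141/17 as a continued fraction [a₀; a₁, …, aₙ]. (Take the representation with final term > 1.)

141 = 8·17 + 5
17 = 3·5 + 2
5 = 2·2 + 1
2 = 2·1 + 0  (stop)
So 141/17 = [8; 3, 2, 2].

[8; 3, 2, 2]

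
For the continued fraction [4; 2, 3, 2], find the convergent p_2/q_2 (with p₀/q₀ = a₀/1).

Using pₖ = aₖpₖ₋₁ + pₖ₋₂, qₖ = aₖqₖ₋₁ + qₖ₋₂ (with p₋₁=1, p₋₂=0, q₋₁=0, q₋₂=1):
  k=0: a=4, p=4, q=1
  k=1: a=2, p=9, q=2
  k=2: a=3, p=31, q=7

31/7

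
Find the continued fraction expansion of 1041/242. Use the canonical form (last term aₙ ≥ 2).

1041 = 4×242 + 73
242 = 3×73 + 23
73 = 3×23 + 4
23 = 5×4 + 3
4 = 1×3 + 1
3 = 3×1 + 0  (stop)
So 1041/242 = [4; 3, 3, 5, 1, 3].

[4; 3, 3, 5, 1, 3]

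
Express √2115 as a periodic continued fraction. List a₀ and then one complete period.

a₀ = ⌊√2115⌋ = 45.
With m₀=0, d₀=1 and mₖ₊₁ = dₖaₖ − mₖ, dₖ₊₁ = (n − mₖ₊₁²)/dₖ, aₖ₊₁ = ⌊(a₀+mₖ₊₁)/dₖ₊₁⌋:
  k=1: m=45, d=90, a=1
  k=2: m=45, d=1, a=90
d=1 and a=2a₀=90 at k=2, so the next step gives (m, d) = (45, 90) again — its k=1 value — and the period has length 2.

[45; 1, 90]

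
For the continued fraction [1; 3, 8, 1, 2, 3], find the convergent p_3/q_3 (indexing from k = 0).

Using pₖ = aₖpₖ₋₁ + pₖ₋₂, qₖ = aₖqₖ₋₁ + qₖ₋₂ (with p₋₁=1, p₋₂=0, q₋₁=0, q₋₂=1):
  k=0: a=1, p=1, q=1
  k=1: a=3, p=4, q=3
  k=2: a=8, p=33, q=25
  k=3: a=1, p=37, q=28

37/28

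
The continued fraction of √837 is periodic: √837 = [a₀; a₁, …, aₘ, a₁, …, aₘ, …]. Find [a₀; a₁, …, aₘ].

[28; 1, 13, 2, 13, 1, 56]

a₀ = ⌊√837⌋ = 28.
With m₀=0, d₀=1 and mₖ₊₁ = dₖaₖ − mₖ, dₖ₊₁ = (n − mₖ₊₁²)/dₖ, aₖ₊₁ = ⌊(a₀+mₖ₊₁)/dₖ₊₁⌋:
  k=1: m=28, d=53, a=1
  k=2: m=25, d=4, a=13
  k=3: m=27, d=27, a=2
  k=4: m=27, d=4, a=13
  k=5: m=25, d=53, a=1
  k=6: m=28, d=1, a=56
d=1 and a=2a₀=56 at k=6, so the next step gives (m, d) = (28, 53) again — its k=1 value — and the period has length 6.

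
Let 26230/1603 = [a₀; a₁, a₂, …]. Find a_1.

26230 = 16·1603 + 582   →  a_0 = 16
1603 = 2·582 + 439   →  a_1 = 2

2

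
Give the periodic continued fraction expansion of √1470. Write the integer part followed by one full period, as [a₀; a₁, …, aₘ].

[38; 2, 1, 14, 1, 2, 76]

a₀ = ⌊√1470⌋ = 38.
With m₀=0, d₀=1 and mₖ₊₁ = dₖaₖ − mₖ, dₖ₊₁ = (n − mₖ₊₁²)/dₖ, aₖ₊₁ = ⌊(a₀+mₖ₊₁)/dₖ₊₁⌋:
  k=1: m=38, d=26, a=2
  k=2: m=14, d=49, a=1
  k=3: m=35, d=5, a=14
  k=4: m=35, d=49, a=1
  k=5: m=14, d=26, a=2
  k=6: m=38, d=1, a=76
d=1 and a=2a₀=76 at k=6, so the next step gives (m, d) = (38, 26) again — its k=1 value — and the period has length 6.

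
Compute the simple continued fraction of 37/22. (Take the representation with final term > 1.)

37 = 1·22 + 15
22 = 1·15 + 7
15 = 2·7 + 1
7 = 7·1 + 0  (stop)
So 37/22 = [1; 1, 2, 7].

[1; 1, 2, 7]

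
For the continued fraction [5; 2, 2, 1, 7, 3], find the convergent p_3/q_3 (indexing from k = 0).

38/7

Using pₖ = aₖpₖ₋₁ + pₖ₋₂, qₖ = aₖqₖ₋₁ + qₖ₋₂ (with p₋₁=1, p₋₂=0, q₋₁=0, q₋₂=1):
  k=0: a=5, p=5, q=1
  k=1: a=2, p=11, q=2
  k=2: a=2, p=27, q=5
  k=3: a=1, p=38, q=7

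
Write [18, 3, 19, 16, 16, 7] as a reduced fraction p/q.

Using pₖ = aₖpₖ₋₁ + pₖ₋₂ and qₖ = aₖqₖ₋₁ + qₖ₋₂:
  k=0: a=18, p=18, q=1
  k=1: a=3, p=55, q=3
  k=2: a=19, p=1063, q=58
  k=3: a=16, p=17063, q=931
  k=4: a=16, p=274071, q=14954
  k=5: a=7, p=1935560, q=105609

1935560/105609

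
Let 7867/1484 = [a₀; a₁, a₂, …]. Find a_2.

3

7867 = 5·1484 + 447   →  a_0 = 5
1484 = 3·447 + 143   →  a_1 = 3
447 = 3·143 + 18   →  a_2 = 3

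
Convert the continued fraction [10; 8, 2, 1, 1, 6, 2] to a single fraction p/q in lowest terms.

Using pₖ = aₖpₖ₋₁ + pₖ₋₂ and qₖ = aₖqₖ₋₁ + qₖ₋₂:
  k=0: a=10, p=10, q=1
  k=1: a=8, p=81, q=8
  k=2: a=2, p=172, q=17
  k=3: a=1, p=253, q=25
  k=4: a=1, p=425, q=42
  k=5: a=6, p=2803, q=277
  k=6: a=2, p=6031, q=596

6031/596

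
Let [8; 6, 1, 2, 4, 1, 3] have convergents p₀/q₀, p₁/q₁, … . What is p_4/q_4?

Using pₖ = aₖpₖ₋₁ + pₖ₋₂, qₖ = aₖqₖ₋₁ + qₖ₋₂ (with p₋₁=1, p₋₂=0, q₋₁=0, q₋₂=1):
  k=0: a=8, p=8, q=1
  k=1: a=6, p=49, q=6
  k=2: a=1, p=57, q=7
  k=3: a=2, p=163, q=20
  k=4: a=4, p=709, q=87

709/87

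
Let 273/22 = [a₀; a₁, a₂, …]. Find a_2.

2

273 = 12·22 + 9   →  a_0 = 12
22 = 2·9 + 4   →  a_1 = 2
9 = 2·4 + 1   →  a_2 = 2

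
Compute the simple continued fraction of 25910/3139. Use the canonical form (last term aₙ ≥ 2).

[8; 3, 1, 14, 17, 1, 2]

25910 = 8·3139 + 798
3139 = 3·798 + 745
798 = 1·745 + 53
745 = 14·53 + 3
53 = 17·3 + 2
3 = 1·2 + 1
2 = 2·1 + 0  (stop)
So 25910/3139 = [8; 3, 1, 14, 17, 1, 2].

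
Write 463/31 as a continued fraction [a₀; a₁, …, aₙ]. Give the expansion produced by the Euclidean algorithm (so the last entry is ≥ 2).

[14; 1, 14, 2]

463 = 14×31 + 29
31 = 1×29 + 2
29 = 14×2 + 1
2 = 2×1 + 0  (stop)
So 463/31 = [14; 1, 14, 2].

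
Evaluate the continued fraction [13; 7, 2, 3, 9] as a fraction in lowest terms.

Using pₖ = aₖpₖ₋₁ + pₖ₋₂ and qₖ = aₖqₖ₋₁ + qₖ₋₂:
  k=0: a=13, p=13, q=1
  k=1: a=7, p=92, q=7
  k=2: a=2, p=197, q=15
  k=3: a=3, p=683, q=52
  k=4: a=9, p=6344, q=483

6344/483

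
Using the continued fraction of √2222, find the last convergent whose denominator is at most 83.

√2222 = [47; 7, 4, 7, 94, …] (period length 4).
Convergents:
  p_0/q_0 = 47/1
  p_1/q_1 = 330/7
  p_2/q_2 = 1367/29
  p_3/q_3 = 9899/210
q_2 = 29 ≤ 83 < 210 = q_3, so the answer is 1367/29.

1367/29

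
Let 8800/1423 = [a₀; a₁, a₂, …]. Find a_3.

8800 = 6·1423 + 262   →  a_0 = 6
1423 = 5·262 + 113   →  a_1 = 5
262 = 2·113 + 36   →  a_2 = 2
113 = 3·36 + 5   →  a_3 = 3

3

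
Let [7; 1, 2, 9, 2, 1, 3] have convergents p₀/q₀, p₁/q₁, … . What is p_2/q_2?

23/3

Using pₖ = aₖpₖ₋₁ + pₖ₋₂, qₖ = aₖqₖ₋₁ + qₖ₋₂ (with p₋₁=1, p₋₂=0, q₋₁=0, q₋₂=1):
  k=0: a=7, p=7, q=1
  k=1: a=1, p=8, q=1
  k=2: a=2, p=23, q=3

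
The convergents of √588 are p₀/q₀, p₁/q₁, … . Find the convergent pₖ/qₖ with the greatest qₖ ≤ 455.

4680/193

√588 = [24; 4, 48, …] (period length 2).
Convergents:
  p_0/q_0 = 24/1
  p_1/q_1 = 97/4
  p_2/q_2 = 4680/193
  p_3/q_3 = 18817/776
q_2 = 193 ≤ 455 < 776 = q_3, so the answer is 4680/193.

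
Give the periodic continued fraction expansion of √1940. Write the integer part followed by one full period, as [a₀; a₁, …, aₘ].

a₀ = ⌊√1940⌋ = 44.
With m₀=0, d₀=1 and mₖ₊₁ = dₖaₖ − mₖ, dₖ₊₁ = (n − mₖ₊₁²)/dₖ, aₖ₊₁ = ⌊(a₀+mₖ₊₁)/dₖ₊₁⌋:
  k=1: m=44, d=4, a=22
  k=2: m=44, d=1, a=88
d=1 and a=2a₀=88 at k=2, so the next step gives (m, d) = (44, 4) again — its k=1 value — and the period has length 2.

[44; 22, 88]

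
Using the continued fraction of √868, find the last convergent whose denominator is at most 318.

√868 = [29; 2, 6, 19, 2, 19, 6, 2, 58, …] (period length 8).
Convergents:
  p_0/q_0 = 29/1
  p_1/q_1 = 59/2
  p_2/q_2 = 383/13
  p_3/q_3 = 7336/249
  p_4/q_4 = 15055/511
q_3 = 249 ≤ 318 < 511 = q_4, so the answer is 7336/249.

7336/249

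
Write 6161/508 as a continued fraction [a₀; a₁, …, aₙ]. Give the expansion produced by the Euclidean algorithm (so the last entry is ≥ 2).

6161 = 12·508 + 65
508 = 7·65 + 53
65 = 1·53 + 12
53 = 4·12 + 5
12 = 2·5 + 2
5 = 2·2 + 1
2 = 2·1 + 0  (stop)
So 6161/508 = [12; 7, 1, 4, 2, 2, 2].

[12; 7, 1, 4, 2, 2, 2]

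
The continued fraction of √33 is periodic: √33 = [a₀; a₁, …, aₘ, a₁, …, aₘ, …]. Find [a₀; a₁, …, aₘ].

[5; 1, 2, 1, 10]

a₀ = ⌊√33⌋ = 5.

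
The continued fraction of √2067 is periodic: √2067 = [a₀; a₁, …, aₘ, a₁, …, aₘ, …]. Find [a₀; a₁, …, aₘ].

a₀ = ⌊√2067⌋ = 45.
With m₀=0, d₀=1 and mₖ₊₁ = dₖaₖ − mₖ, dₖ₊₁ = (n − mₖ₊₁²)/dₖ, aₖ₊₁ = ⌊(a₀+mₖ₊₁)/dₖ₊₁⌋:
  k=1: m=45, d=42, a=2
  k=2: m=39, d=13, a=6
  k=3: m=39, d=42, a=2
  k=4: m=45, d=1, a=90
d=1 and a=2a₀=90 at k=4, so the next step gives (m, d) = (45, 42) again — its k=1 value — and the period has length 4.

[45; 2, 6, 2, 90]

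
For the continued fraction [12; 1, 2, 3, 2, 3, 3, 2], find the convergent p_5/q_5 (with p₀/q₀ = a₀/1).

Using pₖ = aₖpₖ₋₁ + pₖ₋₂, qₖ = aₖqₖ₋₁ + qₖ₋₂ (with p₋₁=1, p₋₂=0, q₋₁=0, q₋₂=1):
  k=0: a=12, p=12, q=1
  k=1: a=1, p=13, q=1
  k=2: a=2, p=38, q=3
  k=3: a=3, p=127, q=10
  k=4: a=2, p=292, q=23
  k=5: a=3, p=1003, q=79

1003/79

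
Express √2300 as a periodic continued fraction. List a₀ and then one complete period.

a₀ = ⌊√2300⌋ = 47.
With m₀=0, d₀=1 and mₖ₊₁ = dₖaₖ − mₖ, dₖ₊₁ = (n − mₖ₊₁²)/dₖ, aₖ₊₁ = ⌊(a₀+mₖ₊₁)/dₖ₊₁⌋:
  k=1: m=47, d=91, a=1
  k=2: m=44, d=4, a=22
  k=3: m=44, d=91, a=1
  k=4: m=47, d=1, a=94
d=1 and a=2a₀=94 at k=4, so the next step gives (m, d) = (47, 91) again — its k=1 value — and the period has length 4.

[47; 1, 22, 1, 94]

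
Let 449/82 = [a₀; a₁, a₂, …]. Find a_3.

1

449 = 5·82 + 39   →  a_0 = 5
82 = 2·39 + 4   →  a_1 = 2
39 = 9·4 + 3   →  a_2 = 9
4 = 1·3 + 1   →  a_3 = 1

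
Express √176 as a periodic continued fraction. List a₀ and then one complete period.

a₀ = ⌊√176⌋ = 13.

[13; 3, 1, 3, 26]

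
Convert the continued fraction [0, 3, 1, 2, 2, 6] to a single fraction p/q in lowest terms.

Using pₖ = aₖpₖ₋₁ + pₖ₋₂ and qₖ = aₖqₖ₋₁ + qₖ₋₂:
  k=0: a=0, p=0, q=1
  k=1: a=3, p=1, q=3
  k=2: a=1, p=1, q=4
  k=3: a=2, p=3, q=11
  k=4: a=2, p=7, q=26
  k=5: a=6, p=45, q=167

45/167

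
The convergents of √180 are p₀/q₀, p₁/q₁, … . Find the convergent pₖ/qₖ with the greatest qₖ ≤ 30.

161/12

√180 = [13; 2, 2, 2, 26, …] (period length 4).
Convergents:
  p_0/q_0 = 13/1
  p_1/q_1 = 27/2
  p_2/q_2 = 67/5
  p_3/q_3 = 161/12
  p_4/q_4 = 4253/317
q_3 = 12 ≤ 30 < 317 = q_4, so the answer is 161/12.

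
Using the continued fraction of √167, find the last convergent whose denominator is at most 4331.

√167 = [12; 1, 11, 1, 24, …] (period length 4).
Convergents:
  p_0/q_0 = 12/1
  p_1/q_1 = 13/1
  p_2/q_2 = 155/12
  p_3/q_3 = 168/13
  p_4/q_4 = 4187/324
  p_5/q_5 = 4355/337
  p_6/q_6 = 52092/4031
  p_7/q_7 = 56447/4368
q_6 = 4031 ≤ 4331 < 4368 = q_7, so the answer is 52092/4031.

52092/4031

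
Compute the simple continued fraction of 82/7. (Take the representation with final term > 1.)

[11; 1, 2, 2]

82 = 11×7 + 5
7 = 1×5 + 2
5 = 2×2 + 1
2 = 2×1 + 0  (stop)
So 82/7 = [11; 1, 2, 2].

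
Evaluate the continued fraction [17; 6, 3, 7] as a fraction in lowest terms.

Fold from the inside: start with 7/1.
  3 + 1/7 = 22/7
  6 + 7/22 = 139/22
  17 + 22/139 = 2385/139

2385/139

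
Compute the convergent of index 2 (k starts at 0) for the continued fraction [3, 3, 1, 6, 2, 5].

Using pₖ = aₖpₖ₋₁ + pₖ₋₂, qₖ = aₖqₖ₋₁ + qₖ₋₂ (with p₋₁=1, p₋₂=0, q₋₁=0, q₋₂=1):
  k=0: a=3, p=3, q=1
  k=1: a=3, p=10, q=3
  k=2: a=1, p=13, q=4

13/4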